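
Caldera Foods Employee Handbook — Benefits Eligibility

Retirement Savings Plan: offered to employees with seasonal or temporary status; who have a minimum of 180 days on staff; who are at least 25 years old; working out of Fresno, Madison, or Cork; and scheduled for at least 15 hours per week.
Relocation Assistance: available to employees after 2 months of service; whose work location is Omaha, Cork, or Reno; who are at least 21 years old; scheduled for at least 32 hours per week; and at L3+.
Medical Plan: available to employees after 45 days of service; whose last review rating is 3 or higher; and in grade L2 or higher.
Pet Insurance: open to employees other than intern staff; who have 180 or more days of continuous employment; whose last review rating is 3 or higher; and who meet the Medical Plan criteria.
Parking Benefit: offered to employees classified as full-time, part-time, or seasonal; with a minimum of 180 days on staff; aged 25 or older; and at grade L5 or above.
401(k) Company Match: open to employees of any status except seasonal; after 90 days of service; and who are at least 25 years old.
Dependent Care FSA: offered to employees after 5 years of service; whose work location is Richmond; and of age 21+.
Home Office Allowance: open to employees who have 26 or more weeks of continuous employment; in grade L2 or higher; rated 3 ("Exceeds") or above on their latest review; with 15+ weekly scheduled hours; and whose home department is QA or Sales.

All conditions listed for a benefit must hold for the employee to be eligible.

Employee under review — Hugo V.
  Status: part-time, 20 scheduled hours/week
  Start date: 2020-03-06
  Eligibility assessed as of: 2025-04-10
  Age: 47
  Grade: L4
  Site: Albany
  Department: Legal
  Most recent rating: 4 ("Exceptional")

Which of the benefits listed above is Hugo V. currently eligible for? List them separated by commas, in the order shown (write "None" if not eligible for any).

Service from 2020-03-06 to 2025-04-10: 1861 days.
Retirement Savings Plan — status part-time ✗ (requires seasonal or temporary) → not eligible.
Relocation Assistance — service 1861 days ≥ 2 months (≈60 days) ✓; site Albany ✗ (not Omaha, Cork, or Reno) → not eligible.
Medical Plan — service 1861 days ≥ 45 days ✓; rating 4 ≥ 3 ✓; grade L4 ≥ L2 ✓ → eligible.
Pet Insurance — status part-time ✓ (not excluded); service 1861 days ≥ 180 days ✓; rating 4 ≥ 3 ✓; eligible for Medical Plan ✓ → eligible.
Parking Benefit — status part-time ✓; service 1861 days ≥ 180 days ✓; age 47 ≥ 25 ✓; grade L4 < L5 ✗ → not eligible.
401(k) Company Match — status part-time ✓ (not excluded); service 1861 days ≥ 90 days ✓; age 47 ≥ 25 ✓ → eligible.
Dependent Care FSA — service 1861 days ≥ 5 years (≈1825 days) ✓; site Albany ✗ (not Richmond) → not eligible.
Home Office Allowance — service 1861 days ≥ 26 weeks (≈182 days) ✓; grade L4 ≥ L2 ✓; rating 4 ≥ 3 ✓; 20 hrs/wk ≥ 15 ✓; dept Legal ✗ → not eligible.

Medical Plan, Pet Insurance, 401(k) Company Match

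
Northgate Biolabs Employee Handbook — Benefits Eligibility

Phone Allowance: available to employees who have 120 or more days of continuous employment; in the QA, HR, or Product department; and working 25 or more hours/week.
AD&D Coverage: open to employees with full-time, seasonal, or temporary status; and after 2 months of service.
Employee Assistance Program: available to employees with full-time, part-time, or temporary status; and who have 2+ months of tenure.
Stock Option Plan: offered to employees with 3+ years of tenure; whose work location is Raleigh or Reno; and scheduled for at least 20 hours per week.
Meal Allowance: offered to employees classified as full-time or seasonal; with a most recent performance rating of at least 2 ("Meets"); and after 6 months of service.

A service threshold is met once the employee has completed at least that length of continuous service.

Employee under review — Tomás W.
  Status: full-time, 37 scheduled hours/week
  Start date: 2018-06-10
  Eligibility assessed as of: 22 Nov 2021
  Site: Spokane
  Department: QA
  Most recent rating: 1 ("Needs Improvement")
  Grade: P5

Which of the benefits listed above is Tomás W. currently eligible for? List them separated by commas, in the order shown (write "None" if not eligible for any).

Service from 2018-06-10 to 22 Nov 2021: 1261 days.
Phone Allowance — service 1261 days ≥ 120 days ✓; dept QA ✓; 37 hrs/wk ≥ 25 ✓ → eligible.
AD&D Coverage — status full-time ✓; service 1261 days ≥ 2 months (≈60 days) ✓ → eligible.
Employee Assistance Program — status full-time ✓; service 1261 days ≥ 2 months (≈60 days) ✓ → eligible.
Stock Option Plan — service 1261 days ≥ 3 years (≈1095 days) ✓; site Spokane ✗ (not Raleigh or Reno) → not eligible.
Meal Allowance — status full-time ✓; rating 1 < 2 ✗ → not eligible.

Phone Allowance, AD&D Coverage, Employee Assistance Program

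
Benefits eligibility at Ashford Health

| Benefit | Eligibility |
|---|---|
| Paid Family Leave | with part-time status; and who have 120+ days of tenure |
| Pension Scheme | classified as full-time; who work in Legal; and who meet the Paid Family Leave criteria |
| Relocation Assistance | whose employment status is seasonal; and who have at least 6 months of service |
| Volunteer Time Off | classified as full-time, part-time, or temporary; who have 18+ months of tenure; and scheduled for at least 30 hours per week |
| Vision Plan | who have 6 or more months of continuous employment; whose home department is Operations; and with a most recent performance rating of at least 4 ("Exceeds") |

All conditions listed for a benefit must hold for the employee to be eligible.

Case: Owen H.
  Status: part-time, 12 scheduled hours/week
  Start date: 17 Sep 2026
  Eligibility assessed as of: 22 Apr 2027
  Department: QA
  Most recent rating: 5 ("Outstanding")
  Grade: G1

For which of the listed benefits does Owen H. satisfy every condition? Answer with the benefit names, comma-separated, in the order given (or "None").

Service from 17 Sep 2026 to 22 Apr 2027: 217 days.
Paid Family Leave — status part-time ✓; service 217 days ≥ 120 days ✓ → eligible.
Pension Scheme — status part-time ✗ (requires full-time) → not eligible.
Relocation Assistance — status part-time ✗ (requires seasonal) → not eligible.
Volunteer Time Off — status part-time ✓; service 217 days < 18 months (≈540 days) ✗ → not eligible.
Vision Plan — service 217 days ≥ 6 months (≈180 days) ✓; dept QA ✗ → not eligible.

Paid Family Leave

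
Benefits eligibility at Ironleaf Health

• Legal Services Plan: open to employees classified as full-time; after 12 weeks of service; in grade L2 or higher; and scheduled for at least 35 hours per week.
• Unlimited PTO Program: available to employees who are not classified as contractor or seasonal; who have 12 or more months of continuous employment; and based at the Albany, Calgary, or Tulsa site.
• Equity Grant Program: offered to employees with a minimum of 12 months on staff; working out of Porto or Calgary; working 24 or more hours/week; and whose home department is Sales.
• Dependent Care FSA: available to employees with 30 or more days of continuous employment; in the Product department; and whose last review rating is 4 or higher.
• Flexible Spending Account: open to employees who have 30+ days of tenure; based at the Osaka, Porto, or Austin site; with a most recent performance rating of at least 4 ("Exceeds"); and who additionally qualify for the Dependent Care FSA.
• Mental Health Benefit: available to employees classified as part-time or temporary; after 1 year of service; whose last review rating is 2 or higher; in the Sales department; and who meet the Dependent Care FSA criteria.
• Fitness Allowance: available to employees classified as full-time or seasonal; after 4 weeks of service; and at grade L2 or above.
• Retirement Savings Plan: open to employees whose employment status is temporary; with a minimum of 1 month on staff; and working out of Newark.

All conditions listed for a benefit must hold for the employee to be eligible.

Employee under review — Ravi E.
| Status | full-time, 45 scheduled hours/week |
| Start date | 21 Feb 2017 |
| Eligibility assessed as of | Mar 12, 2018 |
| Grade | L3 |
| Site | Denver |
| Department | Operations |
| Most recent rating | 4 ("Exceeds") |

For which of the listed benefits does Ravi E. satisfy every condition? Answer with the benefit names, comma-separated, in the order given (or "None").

Service from 21 Feb 2017 to Mar 12, 2018: 384 days.
Legal Services Plan — status full-time ✓; service 384 days ≥ 12 weeks (≈84 days) ✓; grade L3 ≥ L2 ✓; 45 hrs/wk ≥ 35 ✓ → eligible.
Unlimited PTO Program — status full-time ✓ (not excluded); service 384 days ≥ 12 months (≈360 days) ✓; site Denver ✗ (not Albany, Calgary, or Tulsa) → not eligible.
Equity Grant Program — service 384 days ≥ 12 months (≈360 days) ✓; site Denver ✗ (not Porto or Calgary) → not eligible.
Dependent Care FSA — service 384 days ≥ 30 days ✓; dept Operations ✗ → not eligible.
Flexible Spending Account — service 384 days ≥ 30 days ✓; site Denver ✗ (not Osaka, Porto, or Austin) → not eligible.
Mental Health Benefit — status full-time ✗ (requires part-time or temporary) → not eligible.
Fitness Allowance — status full-time ✓; service 384 days ≥ 4 weeks (≈28 days) ✓; grade L3 ≥ L2 ✓ → eligible.
Retirement Savings Plan — status full-time ✗ (requires temporary) → not eligible.

Legal Services Plan, Fitness Allowance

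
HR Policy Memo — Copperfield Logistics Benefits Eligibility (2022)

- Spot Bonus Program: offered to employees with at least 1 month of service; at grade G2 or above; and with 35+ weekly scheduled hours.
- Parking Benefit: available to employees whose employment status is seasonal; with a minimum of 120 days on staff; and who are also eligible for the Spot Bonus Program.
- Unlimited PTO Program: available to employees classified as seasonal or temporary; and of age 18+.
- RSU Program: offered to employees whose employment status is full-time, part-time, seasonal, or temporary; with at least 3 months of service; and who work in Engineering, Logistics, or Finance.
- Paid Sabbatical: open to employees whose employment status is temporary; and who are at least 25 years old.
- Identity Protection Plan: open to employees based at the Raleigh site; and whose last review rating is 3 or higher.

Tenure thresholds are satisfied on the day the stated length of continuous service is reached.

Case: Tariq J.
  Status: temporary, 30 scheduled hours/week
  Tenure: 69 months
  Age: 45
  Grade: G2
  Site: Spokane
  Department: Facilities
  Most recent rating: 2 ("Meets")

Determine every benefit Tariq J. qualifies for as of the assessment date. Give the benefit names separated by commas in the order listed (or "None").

Unlimited PTO Program, Paid Sabbatical

Spot Bonus Program — service 69 months ≥ 1 month ✓; grade G2 ≥ G2 ✓; 30 hrs/wk < 35 ✗ → not eligible.
Parking Benefit — status temporary ✗ (requires seasonal) → not eligible.
Unlimited PTO Program — status temporary ✓; age 45 ≥ 18 ✓ → eligible.
RSU Program — status temporary ✓; service 69 months ≥ 3 months ✓; dept Facilities ✗ → not eligible.
Paid Sabbatical — status temporary ✓; age 45 ≥ 25 ✓ → eligible.
Identity Protection Plan — site Spokane ✗ (not Raleigh) → not eligible.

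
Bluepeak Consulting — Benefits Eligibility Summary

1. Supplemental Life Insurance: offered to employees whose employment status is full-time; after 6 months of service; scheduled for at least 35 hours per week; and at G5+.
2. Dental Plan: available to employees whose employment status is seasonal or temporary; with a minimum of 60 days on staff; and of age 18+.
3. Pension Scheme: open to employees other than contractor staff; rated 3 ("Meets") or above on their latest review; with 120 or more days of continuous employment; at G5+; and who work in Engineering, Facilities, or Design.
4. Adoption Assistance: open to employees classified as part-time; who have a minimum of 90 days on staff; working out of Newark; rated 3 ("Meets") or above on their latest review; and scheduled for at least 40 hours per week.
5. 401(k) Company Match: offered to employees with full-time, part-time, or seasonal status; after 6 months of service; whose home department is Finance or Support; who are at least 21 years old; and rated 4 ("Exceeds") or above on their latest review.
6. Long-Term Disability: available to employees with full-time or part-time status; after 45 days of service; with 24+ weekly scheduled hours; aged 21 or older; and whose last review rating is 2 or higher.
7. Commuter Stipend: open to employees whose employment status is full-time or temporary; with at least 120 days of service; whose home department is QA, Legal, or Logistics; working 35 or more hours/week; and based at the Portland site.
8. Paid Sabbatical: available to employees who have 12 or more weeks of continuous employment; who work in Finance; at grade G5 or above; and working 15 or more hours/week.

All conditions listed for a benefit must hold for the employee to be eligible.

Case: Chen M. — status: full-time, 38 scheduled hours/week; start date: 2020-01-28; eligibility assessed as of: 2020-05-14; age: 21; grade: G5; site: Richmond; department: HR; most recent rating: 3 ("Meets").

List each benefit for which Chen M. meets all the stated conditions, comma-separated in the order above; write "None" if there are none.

Long-Term Disability

Service from 2020-01-28 to 2020-05-14: 107 days.
Supplemental Life Insurance — status full-time ✓; service 107 days < 6 months (≈180 days) ✗ → not eligible.
Dental Plan — status full-time ✗ (requires seasonal or temporary) → not eligible.
Pension Scheme — status full-time ✓ (not excluded); rating 3 ≥ 3 ✓; service 107 days < 120 days ✗ → not eligible.
Adoption Assistance — status full-time ✗ (requires part-time) → not eligible.
401(k) Company Match — status full-time ✓; service 107 days < 6 months (≈180 days) ✗ → not eligible.
Long-Term Disability — status full-time ✓; service 107 days ≥ 45 days ✓; 38 hrs/wk ≥ 24 ✓; age 21 ≥ 21 ✓; rating 3 ≥ 2 ✓ → eligible.
Commuter Stipend — status full-time ✓; service 107 days < 120 days ✗ → not eligible.
Paid Sabbatical — service 107 days ≥ 12 weeks (≈84 days) ✓; dept HR ✗ → not eligible.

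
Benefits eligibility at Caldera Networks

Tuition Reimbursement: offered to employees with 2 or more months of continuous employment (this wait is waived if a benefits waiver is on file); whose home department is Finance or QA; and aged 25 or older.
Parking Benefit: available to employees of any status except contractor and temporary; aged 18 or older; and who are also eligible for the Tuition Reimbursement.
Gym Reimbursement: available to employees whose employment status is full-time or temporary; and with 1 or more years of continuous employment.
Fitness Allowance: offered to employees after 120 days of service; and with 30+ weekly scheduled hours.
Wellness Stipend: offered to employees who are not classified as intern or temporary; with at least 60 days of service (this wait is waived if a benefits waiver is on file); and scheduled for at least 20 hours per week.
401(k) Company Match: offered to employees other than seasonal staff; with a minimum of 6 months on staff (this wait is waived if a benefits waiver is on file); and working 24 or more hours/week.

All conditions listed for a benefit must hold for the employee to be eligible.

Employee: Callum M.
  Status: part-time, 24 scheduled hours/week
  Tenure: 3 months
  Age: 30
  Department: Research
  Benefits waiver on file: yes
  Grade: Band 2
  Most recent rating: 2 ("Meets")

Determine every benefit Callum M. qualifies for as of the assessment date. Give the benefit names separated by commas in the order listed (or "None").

Wellness Stipend, 401(k) Company Match

Tuition Reimbursement — benefits waiver on file ✓; dept Research ✗ → not eligible.
Parking Benefit — status part-time ✓ (not excluded); age 30 ≥ 18 ✓; not eligible for Tuition Reimbursement ✗ → not eligible.
Gym Reimbursement — status part-time ✗ (requires full-time or temporary) → not eligible.
Fitness Allowance — service 3 months < 120 days ✗ → not eligible.
Wellness Stipend — status part-time ✓ (not excluded); benefits waiver on file ✓; 24 hrs/wk ≥ 20 ✓ → eligible.
401(k) Company Match — status part-time ✓ (not excluded); benefits waiver on file ✓; 24 hrs/wk ≥ 24 ✓ → eligible.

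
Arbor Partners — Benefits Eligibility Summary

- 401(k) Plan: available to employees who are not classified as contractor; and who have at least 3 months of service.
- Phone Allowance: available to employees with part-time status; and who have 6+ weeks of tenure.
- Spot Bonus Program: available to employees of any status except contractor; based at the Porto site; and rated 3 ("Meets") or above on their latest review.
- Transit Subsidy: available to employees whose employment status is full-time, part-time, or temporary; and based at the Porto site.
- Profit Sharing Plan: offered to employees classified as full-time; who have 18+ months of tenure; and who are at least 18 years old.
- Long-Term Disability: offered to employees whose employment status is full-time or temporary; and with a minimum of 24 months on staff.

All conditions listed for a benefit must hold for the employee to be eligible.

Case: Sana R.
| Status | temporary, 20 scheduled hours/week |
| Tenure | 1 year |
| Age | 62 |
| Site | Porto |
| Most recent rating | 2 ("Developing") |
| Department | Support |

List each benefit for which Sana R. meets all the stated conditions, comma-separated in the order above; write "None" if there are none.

401(k) Plan — status temporary ✓ (not excluded); service 1 year ≥ 3 months (≈90 days) ✓ → eligible.
Phone Allowance — status temporary ✗ (requires part-time) → not eligible.
Spot Bonus Program — status temporary ✓ (not excluded); site Porto ✓; rating 2 < 3 ✗ → not eligible.
Transit Subsidy — status temporary ✓; site Porto ✓ → eligible.
Profit Sharing Plan — status temporary ✗ (requires full-time) → not eligible.
Long-Term Disability — status temporary ✓; service 1 year < 24 months (≈720 days) ✗ → not eligible.

401(k) Plan, Transit Subsidy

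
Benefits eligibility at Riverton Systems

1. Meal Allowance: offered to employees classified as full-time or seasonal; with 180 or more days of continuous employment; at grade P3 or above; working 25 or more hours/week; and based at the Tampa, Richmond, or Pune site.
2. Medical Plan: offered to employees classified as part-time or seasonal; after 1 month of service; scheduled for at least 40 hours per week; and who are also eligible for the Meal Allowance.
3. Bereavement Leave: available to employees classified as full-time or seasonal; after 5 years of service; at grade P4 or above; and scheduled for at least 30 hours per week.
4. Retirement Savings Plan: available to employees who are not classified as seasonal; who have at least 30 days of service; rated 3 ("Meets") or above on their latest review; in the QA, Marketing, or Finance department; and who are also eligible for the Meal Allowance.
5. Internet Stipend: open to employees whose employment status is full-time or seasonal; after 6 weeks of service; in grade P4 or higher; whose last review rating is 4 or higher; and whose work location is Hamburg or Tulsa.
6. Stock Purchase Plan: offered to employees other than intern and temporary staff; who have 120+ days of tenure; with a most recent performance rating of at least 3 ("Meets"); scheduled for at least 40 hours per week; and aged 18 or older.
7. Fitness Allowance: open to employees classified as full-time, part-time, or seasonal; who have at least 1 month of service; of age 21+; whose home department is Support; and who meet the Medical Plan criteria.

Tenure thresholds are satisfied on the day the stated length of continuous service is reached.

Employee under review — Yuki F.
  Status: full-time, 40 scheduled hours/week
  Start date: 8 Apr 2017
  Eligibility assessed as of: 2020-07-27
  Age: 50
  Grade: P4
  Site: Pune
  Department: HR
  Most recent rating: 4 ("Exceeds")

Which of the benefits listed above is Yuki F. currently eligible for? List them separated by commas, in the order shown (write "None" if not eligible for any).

Meal Allowance, Stock Purchase Plan

Service from 8 Apr 2017 to 2020-07-27: 1206 days.
Meal Allowance — status full-time ✓; service 1206 days ≥ 180 days ✓; grade P4 ≥ P3 ✓; 40 hrs/wk ≥ 25 ✓; site Pune ✓ → eligible.
Medical Plan — status full-time ✗ (requires part-time or seasonal) → not eligible.
Bereavement Leave — status full-time ✓; service 1206 days < 5 years (≈1825 days) ✗ → not eligible.
Retirement Savings Plan — status full-time ✓ (not excluded); service 1206 days ≥ 30 days ✓; rating 4 ≥ 3 ✓; dept HR ✗ → not eligible.
Internet Stipend — status full-time ✓; service 1206 days ≥ 6 weeks (≈42 days) ✓; grade P4 ≥ P4 ✓; rating 4 ≥ 4 ✓; site Pune ✗ (not Hamburg or Tulsa) → not eligible.
Stock Purchase Plan — status full-time ✓ (not excluded); service 1206 days ≥ 120 days ✓; rating 4 ≥ 3 ✓; 40 hrs/wk ≥ 40 ✓; age 50 ≥ 18 ✓ → eligible.
Fitness Allowance — status full-time ✓; service 1206 days ≥ 1 month (≈30 days) ✓; age 50 ≥ 21 ✓; dept HR ✗ → not eligible.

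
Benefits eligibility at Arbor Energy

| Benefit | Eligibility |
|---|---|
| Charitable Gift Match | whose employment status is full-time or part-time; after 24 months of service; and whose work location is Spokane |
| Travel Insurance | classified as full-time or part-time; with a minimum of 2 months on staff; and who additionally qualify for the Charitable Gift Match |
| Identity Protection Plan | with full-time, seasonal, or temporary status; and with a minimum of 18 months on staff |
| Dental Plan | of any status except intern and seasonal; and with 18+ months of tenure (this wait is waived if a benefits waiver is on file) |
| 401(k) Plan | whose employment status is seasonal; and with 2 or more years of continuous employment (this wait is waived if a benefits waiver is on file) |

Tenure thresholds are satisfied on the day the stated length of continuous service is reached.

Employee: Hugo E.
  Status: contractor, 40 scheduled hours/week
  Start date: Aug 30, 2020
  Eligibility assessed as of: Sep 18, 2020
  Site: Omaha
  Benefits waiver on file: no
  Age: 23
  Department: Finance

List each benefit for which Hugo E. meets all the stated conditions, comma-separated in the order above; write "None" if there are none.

Service from Aug 30, 2020 to Sep 18, 2020: 19 days.
Charitable Gift Match — status contractor ✗ (requires full-time or part-time) → not eligible.
Travel Insurance — status contractor ✗ (requires full-time or part-time) → not eligible.
Identity Protection Plan — status contractor ✗ (requires full-time, seasonal, or temporary) → not eligible.
Dental Plan — status contractor ✓ (not excluded); no waiver, service 19 days < 18 months (≈540 days) ✗ → not eligible.
401(k) Plan — status contractor ✗ (requires seasonal) → not eligible.

None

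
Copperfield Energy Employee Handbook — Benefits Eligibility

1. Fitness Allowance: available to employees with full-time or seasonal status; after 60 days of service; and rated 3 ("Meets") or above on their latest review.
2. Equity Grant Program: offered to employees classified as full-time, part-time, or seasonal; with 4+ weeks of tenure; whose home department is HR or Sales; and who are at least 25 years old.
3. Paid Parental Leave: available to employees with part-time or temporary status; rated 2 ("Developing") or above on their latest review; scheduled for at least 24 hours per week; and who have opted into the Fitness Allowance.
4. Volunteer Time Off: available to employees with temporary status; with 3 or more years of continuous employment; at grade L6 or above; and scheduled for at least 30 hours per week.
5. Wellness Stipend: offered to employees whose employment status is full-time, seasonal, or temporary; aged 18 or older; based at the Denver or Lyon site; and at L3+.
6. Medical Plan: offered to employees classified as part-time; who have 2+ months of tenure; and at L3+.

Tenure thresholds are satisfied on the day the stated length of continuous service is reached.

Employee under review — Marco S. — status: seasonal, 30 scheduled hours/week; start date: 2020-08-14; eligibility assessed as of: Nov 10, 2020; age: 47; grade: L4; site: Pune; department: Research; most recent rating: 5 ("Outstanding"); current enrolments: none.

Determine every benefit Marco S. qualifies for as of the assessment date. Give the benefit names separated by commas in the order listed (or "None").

Fitness Allowance

Service from 2020-08-14 to Nov 10, 2020: 88 days.
Fitness Allowance — status seasonal ✓; service 88 days ≥ 60 days ✓; rating 5 ≥ 3 ✓ → eligible.
Equity Grant Program — status seasonal ✓; service 88 days ≥ 4 weeks (≈28 days) ✓; dept Research ✗ → not eligible.
Paid Parental Leave — status seasonal ✗ (requires part-time or temporary) → not eligible.
Volunteer Time Off — status seasonal ✗ (requires temporary) → not eligible.
Wellness Stipend — status seasonal ✓; age 47 ≥ 18 ✓; site Pune ✗ (not Denver or Lyon) → not eligible.
Medical Plan — status seasonal ✗ (requires part-time) → not eligible.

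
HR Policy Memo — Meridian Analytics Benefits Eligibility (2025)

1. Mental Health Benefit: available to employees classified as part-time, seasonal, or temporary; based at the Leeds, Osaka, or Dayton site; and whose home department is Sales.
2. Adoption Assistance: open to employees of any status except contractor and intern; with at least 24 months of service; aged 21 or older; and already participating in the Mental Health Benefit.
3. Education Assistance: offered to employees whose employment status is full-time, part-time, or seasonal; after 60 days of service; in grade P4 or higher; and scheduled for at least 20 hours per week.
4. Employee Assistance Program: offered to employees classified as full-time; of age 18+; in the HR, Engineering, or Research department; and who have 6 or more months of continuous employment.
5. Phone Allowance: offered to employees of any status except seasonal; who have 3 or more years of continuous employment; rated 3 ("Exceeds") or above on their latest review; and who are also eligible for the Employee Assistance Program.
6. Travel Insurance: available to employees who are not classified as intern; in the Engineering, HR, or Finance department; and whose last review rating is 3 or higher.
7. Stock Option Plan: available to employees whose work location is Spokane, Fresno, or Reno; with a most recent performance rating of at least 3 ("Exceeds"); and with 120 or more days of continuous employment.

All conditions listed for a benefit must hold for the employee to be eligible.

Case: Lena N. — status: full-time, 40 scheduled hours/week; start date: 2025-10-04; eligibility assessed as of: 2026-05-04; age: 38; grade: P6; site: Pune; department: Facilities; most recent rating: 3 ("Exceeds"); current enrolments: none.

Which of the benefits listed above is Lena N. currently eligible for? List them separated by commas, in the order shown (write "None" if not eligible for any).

Service from 2025-10-04 to 2026-05-04: 212 days.
Mental Health Benefit — status full-time ✗ (requires part-time, seasonal, or temporary) → not eligible.
Adoption Assistance — status full-time ✓ (not excluded); service 212 days < 24 months (≈720 days) ✗ → not eligible.
Education Assistance — status full-time ✓; service 212 days ≥ 60 days ✓; grade P6 ≥ P4 ✓; 40 hrs/wk ≥ 20 ✓ → eligible.
Employee Assistance Program — status full-time ✓; age 38 ≥ 18 ✓; dept Facilities ✗ → not eligible.
Phone Allowance — status full-time ✓ (not excluded); service 212 days < 3 years (≈1095 days) ✗ → not eligible.
Travel Insurance — status full-time ✓ (not excluded); dept Facilities ✗ → not eligible.
Stock Option Plan — site Pune ✗ (not Spokane, Fresno, or Reno) → not eligible.

Education Assistance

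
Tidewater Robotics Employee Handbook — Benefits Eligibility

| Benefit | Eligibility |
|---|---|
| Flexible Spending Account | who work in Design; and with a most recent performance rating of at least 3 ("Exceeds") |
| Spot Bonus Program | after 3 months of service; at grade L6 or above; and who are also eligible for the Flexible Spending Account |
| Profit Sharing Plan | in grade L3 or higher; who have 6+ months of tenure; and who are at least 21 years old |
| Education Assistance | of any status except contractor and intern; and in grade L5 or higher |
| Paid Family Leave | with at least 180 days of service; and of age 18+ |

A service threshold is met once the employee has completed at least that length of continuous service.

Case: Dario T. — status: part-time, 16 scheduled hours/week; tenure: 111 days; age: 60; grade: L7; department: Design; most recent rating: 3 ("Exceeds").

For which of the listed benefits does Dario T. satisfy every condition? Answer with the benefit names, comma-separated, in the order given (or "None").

Flexible Spending Account — dept Design ✓; rating 3 ≥ 3 ✓ → eligible.
Spot Bonus Program — service 111 days ≥ 3 months (≈90 days) ✓; grade L7 ≥ L6 ✓; eligible for Flexible Spending Account ✓ → eligible.
Profit Sharing Plan — grade L7 ≥ L3 ✓; service 111 days < 6 months (≈180 days) ✗ → not eligible.
Education Assistance — status part-time ✓ (not excluded); grade L7 ≥ L5 ✓ → eligible.
Paid Family Leave — service 111 days < 180 days ✗ → not eligible.

Flexible Spending Account, Spot Bonus Program, Education Assistance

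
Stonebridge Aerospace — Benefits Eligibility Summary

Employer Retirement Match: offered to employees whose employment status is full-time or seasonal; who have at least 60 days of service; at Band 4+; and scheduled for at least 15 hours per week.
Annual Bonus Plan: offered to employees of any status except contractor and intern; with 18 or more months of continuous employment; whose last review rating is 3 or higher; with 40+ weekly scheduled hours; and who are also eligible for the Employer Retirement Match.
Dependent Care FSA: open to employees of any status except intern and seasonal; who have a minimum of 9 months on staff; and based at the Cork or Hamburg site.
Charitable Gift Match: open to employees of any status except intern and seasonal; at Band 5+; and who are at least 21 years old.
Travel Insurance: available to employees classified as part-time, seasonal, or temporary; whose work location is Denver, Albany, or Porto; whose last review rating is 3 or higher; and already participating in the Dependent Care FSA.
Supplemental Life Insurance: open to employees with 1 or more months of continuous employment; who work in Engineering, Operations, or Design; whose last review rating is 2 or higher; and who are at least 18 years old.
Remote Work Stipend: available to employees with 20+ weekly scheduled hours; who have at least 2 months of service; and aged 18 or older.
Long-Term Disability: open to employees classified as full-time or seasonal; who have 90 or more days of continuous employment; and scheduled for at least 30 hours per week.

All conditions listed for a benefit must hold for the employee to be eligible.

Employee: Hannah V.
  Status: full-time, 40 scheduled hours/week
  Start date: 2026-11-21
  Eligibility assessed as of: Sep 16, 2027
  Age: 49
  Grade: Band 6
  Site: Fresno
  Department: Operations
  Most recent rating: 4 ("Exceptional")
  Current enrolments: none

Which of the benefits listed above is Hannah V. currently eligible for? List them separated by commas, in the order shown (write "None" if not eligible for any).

Service from 2026-11-21 to Sep 16, 2027: 299 days.
Employer Retirement Match — status full-time ✓; service 299 days ≥ 60 days ✓; grade Band 6 ≥ Band 4 ✓; 40 hrs/wk ≥ 15 ✓ → eligible.
Annual Bonus Plan — status full-time ✓ (not excluded); service 299 days < 18 months (≈540 days) ✗ → not eligible.
Dependent Care FSA — status full-time ✓ (not excluded); service 299 days ≥ 9 months (≈270 days) ✓; site Fresno ✗ (not Cork or Hamburg) → not eligible.
Charitable Gift Match — status full-time ✓ (not excluded); grade Band 6 ≥ Band 5 ✓; age 49 ≥ 21 ✓ → eligible.
Travel Insurance — status full-time ✗ (requires part-time, seasonal, or temporary) → not eligible.
Supplemental Life Insurance — service 299 days ≥ 1 month (≈30 days) ✓; dept Operations ✓; rating 4 ≥ 2 ✓; age 49 ≥ 18 ✓ → eligible.
Remote Work Stipend — 40 hrs/wk ≥ 20 ✓; service 299 days ≥ 2 months (≈60 days) ✓; age 49 ≥ 18 ✓ → eligible.
Long-Term Disability — status full-time ✓; service 299 days ≥ 90 days ✓; 40 hrs/wk ≥ 30 ✓ → eligible.

Employer Retirement Match, Charitable Gift Match, Supplemental Life Insurance, Remote Work Stipend, Long-Term Disability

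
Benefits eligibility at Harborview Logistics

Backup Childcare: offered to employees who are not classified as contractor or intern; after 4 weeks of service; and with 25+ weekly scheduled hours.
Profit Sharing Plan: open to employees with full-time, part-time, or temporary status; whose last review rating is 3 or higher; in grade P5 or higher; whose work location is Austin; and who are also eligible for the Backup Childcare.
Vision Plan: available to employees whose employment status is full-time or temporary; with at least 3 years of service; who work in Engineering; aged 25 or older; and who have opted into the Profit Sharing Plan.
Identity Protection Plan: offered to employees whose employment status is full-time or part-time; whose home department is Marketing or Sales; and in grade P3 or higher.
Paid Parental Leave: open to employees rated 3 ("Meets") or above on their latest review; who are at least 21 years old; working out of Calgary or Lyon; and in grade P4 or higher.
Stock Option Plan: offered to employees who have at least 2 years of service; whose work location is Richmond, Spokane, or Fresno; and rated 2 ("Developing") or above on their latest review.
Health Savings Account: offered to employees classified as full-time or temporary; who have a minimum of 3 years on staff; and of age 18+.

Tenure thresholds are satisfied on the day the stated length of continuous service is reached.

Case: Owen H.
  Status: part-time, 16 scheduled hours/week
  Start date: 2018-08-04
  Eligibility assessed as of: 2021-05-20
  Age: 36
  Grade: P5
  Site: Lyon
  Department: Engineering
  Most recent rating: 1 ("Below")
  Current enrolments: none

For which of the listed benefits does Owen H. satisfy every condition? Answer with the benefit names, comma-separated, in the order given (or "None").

None

Service from 2018-08-04 to 2021-05-20: 1020 days.
Backup Childcare — status part-time ✓ (not excluded); service 1020 days ≥ 4 weeks (≈28 days) ✓; 16 hrs/wk < 25 ✗ → not eligible.
Profit Sharing Plan — status part-time ✓; rating 1 < 3 ✗ → not eligible.
Vision Plan — status part-time ✗ (requires full-time or temporary) → not eligible.
Identity Protection Plan — status part-time ✓; dept Engineering ✗ → not eligible.
Paid Parental Leave — rating 1 < 3 ✗ → not eligible.
Stock Option Plan — service 1020 days ≥ 2 years (≈730 days) ✓; site Lyon ✗ (not Richmond, Spokane, or Fresno) → not eligible.
Health Savings Account — status part-time ✗ (requires full-time or temporary) → not eligible.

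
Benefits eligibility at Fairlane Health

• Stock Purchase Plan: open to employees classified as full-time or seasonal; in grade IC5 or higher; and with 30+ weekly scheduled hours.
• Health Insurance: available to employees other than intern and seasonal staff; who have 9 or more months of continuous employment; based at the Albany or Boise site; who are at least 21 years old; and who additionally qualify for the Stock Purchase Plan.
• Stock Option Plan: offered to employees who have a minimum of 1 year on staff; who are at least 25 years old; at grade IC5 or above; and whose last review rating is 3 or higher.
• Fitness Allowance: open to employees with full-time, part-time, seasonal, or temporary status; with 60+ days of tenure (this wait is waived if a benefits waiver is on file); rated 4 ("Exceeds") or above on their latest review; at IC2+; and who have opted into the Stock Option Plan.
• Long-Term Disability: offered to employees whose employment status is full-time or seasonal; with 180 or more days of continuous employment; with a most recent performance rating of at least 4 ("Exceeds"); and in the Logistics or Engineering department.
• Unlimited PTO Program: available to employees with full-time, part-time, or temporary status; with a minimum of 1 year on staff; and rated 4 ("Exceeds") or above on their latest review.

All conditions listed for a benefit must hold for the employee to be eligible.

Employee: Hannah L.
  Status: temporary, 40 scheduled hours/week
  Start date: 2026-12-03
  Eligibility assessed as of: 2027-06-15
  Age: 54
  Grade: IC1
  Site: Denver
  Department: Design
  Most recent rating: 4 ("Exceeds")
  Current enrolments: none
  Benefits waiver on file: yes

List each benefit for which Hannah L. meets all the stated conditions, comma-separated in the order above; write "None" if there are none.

Service from 2026-12-03 to 2027-06-15: 194 days.
Stock Purchase Plan — status temporary ✗ (requires full-time or seasonal) → not eligible.
Health Insurance — status temporary ✓ (not excluded); service 194 days < 9 months (≈270 days) ✗ → not eligible.
Stock Option Plan — service 194 days < 1 year (≈365 days) ✗ → not eligible.
Fitness Allowance — status temporary ✓; benefits waiver on file ✓; rating 4 ≥ 4 ✓; grade IC1 < IC2 ✗ → not eligible.
Long-Term Disability — status temporary ✗ (requires full-time or seasonal) → not eligible.
Unlimited PTO Program — status temporary ✓; service 194 days < 1 year (≈365 days) ✗ → not eligible.

None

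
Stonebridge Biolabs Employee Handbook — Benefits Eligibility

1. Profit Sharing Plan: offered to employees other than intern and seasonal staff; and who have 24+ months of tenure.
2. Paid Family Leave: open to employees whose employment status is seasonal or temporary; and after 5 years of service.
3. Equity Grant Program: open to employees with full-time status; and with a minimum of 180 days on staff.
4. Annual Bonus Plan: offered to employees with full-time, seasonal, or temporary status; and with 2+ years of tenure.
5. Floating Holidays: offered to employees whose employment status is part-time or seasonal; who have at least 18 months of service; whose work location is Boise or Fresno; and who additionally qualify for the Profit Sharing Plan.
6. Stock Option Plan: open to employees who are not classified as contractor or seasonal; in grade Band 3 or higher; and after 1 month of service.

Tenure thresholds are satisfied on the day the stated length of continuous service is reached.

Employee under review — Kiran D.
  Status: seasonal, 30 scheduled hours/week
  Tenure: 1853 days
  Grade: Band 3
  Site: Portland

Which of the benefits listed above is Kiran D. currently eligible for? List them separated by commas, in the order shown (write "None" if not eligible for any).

Paid Family Leave, Annual Bonus Plan

Profit Sharing Plan — status seasonal ✗ (excluded) → not eligible.
Paid Family Leave — status seasonal ✓; service 1853 days ≥ 5 years (≈1825 days) ✓ → eligible.
Equity Grant Program — status seasonal ✗ (requires full-time) → not eligible.
Annual Bonus Plan — status seasonal ✓; service 1853 days ≥ 2 years (≈730 days) ✓ → eligible.
Floating Holidays — status seasonal ✓; service 1853 days ≥ 18 months (≈540 days) ✓; site Portland ✗ (not Boise or Fresno) → not eligible.
Stock Option Plan — status seasonal ✗ (excluded) → not eligible.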